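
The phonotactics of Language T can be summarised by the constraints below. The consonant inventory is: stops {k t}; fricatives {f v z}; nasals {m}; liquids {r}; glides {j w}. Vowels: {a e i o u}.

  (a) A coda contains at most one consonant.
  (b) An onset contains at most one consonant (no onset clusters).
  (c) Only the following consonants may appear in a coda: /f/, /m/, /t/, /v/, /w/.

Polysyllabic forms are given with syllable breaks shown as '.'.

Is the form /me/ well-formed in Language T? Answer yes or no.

yes

/me/ — σ1 onset /m/, coda /∅/ ok → well-formed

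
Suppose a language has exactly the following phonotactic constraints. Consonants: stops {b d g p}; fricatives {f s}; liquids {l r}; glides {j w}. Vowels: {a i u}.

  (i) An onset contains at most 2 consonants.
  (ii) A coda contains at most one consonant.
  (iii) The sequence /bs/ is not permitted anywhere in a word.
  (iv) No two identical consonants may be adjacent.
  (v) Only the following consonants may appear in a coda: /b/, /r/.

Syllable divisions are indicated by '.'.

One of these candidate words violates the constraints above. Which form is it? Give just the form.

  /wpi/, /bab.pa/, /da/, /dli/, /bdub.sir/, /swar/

/wpi/ — σ1 onset /wp/ (2C), coda /∅/ ok → permitted
/bab.pa/ — σ1 onset /b/, coda /b/ ok; σ2 onset /p/, coda /∅/ ok → permitted
/da/ — σ1 onset /d/, coda /∅/ ok → permitted
/dli/ — σ1 onset /dl/ (2C), coda /∅/ ok → permitted
/bdub.sir/ — violates constraint (iii): contains banned sequence /bs/ → not permitted
/swar/ — σ1 onset /sw/ (2C), coda /r/ ok → permitted

/bdub.sir/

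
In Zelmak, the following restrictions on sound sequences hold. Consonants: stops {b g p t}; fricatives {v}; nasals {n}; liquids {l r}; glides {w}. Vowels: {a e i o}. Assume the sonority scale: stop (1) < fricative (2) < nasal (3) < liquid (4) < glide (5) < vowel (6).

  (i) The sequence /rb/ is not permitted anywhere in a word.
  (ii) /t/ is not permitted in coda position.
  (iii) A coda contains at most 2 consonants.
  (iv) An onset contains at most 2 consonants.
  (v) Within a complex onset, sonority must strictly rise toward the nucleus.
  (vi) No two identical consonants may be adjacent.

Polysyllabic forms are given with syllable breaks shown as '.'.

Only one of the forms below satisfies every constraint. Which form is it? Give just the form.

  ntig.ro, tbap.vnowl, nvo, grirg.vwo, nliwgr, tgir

grirg.vwo

ntig.ro — violates constraint (v): syllable 1 onset /nt/: /n/ (nasal, 3) → /t/ (stop, 1) does not rise → illicit
tbap.vnowl — violates constraint (v): syllable 1 onset /tb/: /t/ (stop, 1) → /b/ (stop, 1) does not rise → illicit
nvo — violates constraint (v): syllable 1 onset /nv/: /n/ (nasal, 3) → /v/ (fricative, 2) does not rise → illicit
grirg.vwo — σ1 onset /gr/ (1→4 rises), coda /rg/ (2C) ok; σ2 onset /vw/ (2→5 rises), coda /∅/ ok → licit
nliwgr — violates constraint (iii): syllable 1 coda /wgr/ has 3 consonants (> 2) → illicit
tgir — violates constraint (v): syllable 1 onset /tg/: /t/ (stop, 1) → /g/ (stop, 1) does not rise → illicit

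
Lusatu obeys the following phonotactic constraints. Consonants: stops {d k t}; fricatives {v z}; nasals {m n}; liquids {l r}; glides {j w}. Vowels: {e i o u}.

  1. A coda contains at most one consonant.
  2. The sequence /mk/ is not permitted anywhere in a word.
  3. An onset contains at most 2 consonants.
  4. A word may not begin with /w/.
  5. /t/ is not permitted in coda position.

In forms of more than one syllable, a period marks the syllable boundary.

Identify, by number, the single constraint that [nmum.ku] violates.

2

[nmum.ku]: contains banned sequence /mk/.
This is a violation of constraint 2: "The sequence /mk/ is not permitted anywhere in a word."
The remaining constraints (1, 3, 4, 5) are satisfied.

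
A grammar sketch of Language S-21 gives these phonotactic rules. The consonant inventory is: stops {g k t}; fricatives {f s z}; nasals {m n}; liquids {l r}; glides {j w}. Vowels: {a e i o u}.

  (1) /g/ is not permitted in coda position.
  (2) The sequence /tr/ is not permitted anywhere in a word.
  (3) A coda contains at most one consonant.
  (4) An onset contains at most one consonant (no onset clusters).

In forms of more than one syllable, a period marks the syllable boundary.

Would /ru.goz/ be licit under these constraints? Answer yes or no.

/ru.goz/ — σ1 onset /r/, coda /∅/ ok; σ2 onset /g/, coda /z/ ok → licit

yes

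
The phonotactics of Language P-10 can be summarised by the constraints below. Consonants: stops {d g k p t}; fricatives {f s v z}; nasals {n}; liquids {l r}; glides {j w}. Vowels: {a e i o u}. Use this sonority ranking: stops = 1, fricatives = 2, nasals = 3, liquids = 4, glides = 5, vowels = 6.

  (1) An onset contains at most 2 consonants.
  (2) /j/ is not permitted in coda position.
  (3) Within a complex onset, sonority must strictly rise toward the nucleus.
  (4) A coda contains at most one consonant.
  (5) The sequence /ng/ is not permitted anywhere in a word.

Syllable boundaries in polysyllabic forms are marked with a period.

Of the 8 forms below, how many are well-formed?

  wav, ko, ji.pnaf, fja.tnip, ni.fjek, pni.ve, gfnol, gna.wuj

6

wav — σ1 onset /w/, coda /v/ ok → well-formed
ko — σ1 onset /k/, coda /∅/ ok → well-formed
ji.pnaf — σ1 onset /j/, coda /∅/ ok; σ2 onset /pn/ (1→3 rises), coda /f/ ok → well-formed
fja.tnip — σ1 onset /fj/ (2→5 rises), coda /∅/ ok; σ2 onset /tn/ (1→3 rises), coda /p/ ok → well-formed
ni.fjek — σ1 onset /n/, coda /∅/ ok; σ2 onset /fj/ (2→5 rises), coda /k/ ok → well-formed
pni.ve — σ1 onset /pn/ (1→3 rises), coda /∅/ ok; σ2 onset /v/, coda /∅/ ok → well-formed
gfnol — violates constraint 1: syllable 1 onset /gfn/ has 3 consonants (> 2) → ill-formed
gna.wuj — violates constraint 2: syllable 2 coda contains /j/ → ill-formed
Well-formed: wav, ko, ji.pnaf, fja.tnip, ni.fjek, pni.ve → 6.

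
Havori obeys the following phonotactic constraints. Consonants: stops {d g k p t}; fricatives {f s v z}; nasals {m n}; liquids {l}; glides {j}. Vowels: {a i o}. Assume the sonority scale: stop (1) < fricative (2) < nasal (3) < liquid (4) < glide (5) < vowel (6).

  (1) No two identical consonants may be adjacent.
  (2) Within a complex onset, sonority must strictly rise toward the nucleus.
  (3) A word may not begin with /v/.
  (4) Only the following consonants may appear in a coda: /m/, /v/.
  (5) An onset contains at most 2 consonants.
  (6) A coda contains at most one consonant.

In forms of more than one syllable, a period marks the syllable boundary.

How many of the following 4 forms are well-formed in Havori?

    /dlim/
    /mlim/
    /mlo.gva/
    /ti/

/dlim/ — σ1 onset /dl/ (1→4 rises), coda /m/ ok → well-formed
/mlim/ — σ1 onset /ml/ (3→4 rises), coda /m/ ok → well-formed
/mlo.gva/ — σ1 onset /ml/ (3→4 rises), coda /∅/ ok; σ2 onset /gv/ (1→2 rises), coda /∅/ ok → well-formed
/ti/ — σ1 onset /t/, coda /∅/ ok → well-formed
Well-formed: /dlim/, /mlim/, /mlo.gva/, /ti/ → 4.

4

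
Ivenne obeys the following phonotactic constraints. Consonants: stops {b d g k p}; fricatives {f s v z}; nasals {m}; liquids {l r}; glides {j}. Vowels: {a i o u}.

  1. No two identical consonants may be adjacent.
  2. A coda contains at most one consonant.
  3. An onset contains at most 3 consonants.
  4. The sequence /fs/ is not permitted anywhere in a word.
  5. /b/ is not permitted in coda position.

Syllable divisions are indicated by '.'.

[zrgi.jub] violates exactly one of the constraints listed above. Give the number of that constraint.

5

[zrgi.jub]: syllable 2 coda contains /b/.
This is a violation of constraint 5: "/b/ is not permitted in coda position."
The remaining constraints (1, 2, 3, 4) are satisfied.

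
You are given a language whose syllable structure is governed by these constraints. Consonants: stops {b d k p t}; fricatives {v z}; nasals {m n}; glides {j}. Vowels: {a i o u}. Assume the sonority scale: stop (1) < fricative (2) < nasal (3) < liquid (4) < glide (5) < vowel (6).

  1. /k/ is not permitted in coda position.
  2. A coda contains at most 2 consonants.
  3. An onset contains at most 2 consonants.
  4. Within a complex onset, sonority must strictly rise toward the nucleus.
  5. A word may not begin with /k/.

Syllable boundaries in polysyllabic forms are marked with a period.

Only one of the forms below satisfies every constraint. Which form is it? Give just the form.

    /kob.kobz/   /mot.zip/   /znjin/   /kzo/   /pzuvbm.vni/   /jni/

/kob.kobz/ — violates constraint 5: word begins with /k/ → ill-formed
/mot.zip/ — σ1 onset /m/, coda /t/ ok; σ2 onset /z/, coda /p/ ok → well-formed
/znjin/ — violates constraint 3: syllable 1 onset /znj/ has 3 consonants (> 2) → ill-formed
/kzo/ — violates constraint 5: word begins with /k/ → ill-formed
/pzuvbm.vni/ — violates constraint 2: syllable 1 coda /vbm/ has 3 consonants (> 2) → ill-formed
/jni/ — violates constraint 4: syllable 1 onset /jn/: /j/ (glide, 5) → /n/ (nasal, 3) does not rise → ill-formed

/mot.zip/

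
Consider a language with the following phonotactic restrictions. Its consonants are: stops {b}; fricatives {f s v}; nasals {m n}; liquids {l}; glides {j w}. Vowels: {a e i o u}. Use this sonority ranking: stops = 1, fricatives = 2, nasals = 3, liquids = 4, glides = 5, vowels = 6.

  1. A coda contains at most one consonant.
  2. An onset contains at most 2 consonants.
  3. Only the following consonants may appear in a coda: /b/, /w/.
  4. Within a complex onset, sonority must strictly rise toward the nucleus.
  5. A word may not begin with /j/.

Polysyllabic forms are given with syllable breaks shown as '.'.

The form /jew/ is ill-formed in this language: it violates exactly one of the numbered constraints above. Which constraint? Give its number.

5

/jew/: word begins with /j/.
This is a violation of constraint 5: "A word may not begin with /j/."
The remaining constraints (1, 2, 3, 4) are satisfied.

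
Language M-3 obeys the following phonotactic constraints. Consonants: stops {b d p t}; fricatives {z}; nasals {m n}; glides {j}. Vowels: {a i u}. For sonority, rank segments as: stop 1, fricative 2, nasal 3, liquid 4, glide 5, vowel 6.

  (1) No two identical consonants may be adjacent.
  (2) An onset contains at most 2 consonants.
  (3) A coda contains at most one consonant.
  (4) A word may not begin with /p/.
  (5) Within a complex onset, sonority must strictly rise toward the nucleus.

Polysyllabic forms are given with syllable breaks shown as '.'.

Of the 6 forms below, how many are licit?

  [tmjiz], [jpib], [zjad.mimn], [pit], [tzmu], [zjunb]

0

[tmjiz] — violates constraint 2: syllable 1 onset /tmj/ has 3 consonants (> 2) → illicit
[jpib] — violates constraint 5: syllable 1 onset /jp/: /j/ (glide, 5) → /p/ (stop, 1) does not rise → illicit
[zjad.mimn] — violates constraint 3: syllable 2 coda /mn/ has 2 consonants (> 1) → illicit
[pit] — violates constraint 4: word begins with /p/ → illicit
[tzmu] — violates constraint 2: syllable 1 onset /tzm/ has 3 consonants (> 2) → illicit
[zjunb] — violates constraint 3: syllable 1 coda /nb/ has 2 consonants (> 1) → illicit
No form is licit → 0.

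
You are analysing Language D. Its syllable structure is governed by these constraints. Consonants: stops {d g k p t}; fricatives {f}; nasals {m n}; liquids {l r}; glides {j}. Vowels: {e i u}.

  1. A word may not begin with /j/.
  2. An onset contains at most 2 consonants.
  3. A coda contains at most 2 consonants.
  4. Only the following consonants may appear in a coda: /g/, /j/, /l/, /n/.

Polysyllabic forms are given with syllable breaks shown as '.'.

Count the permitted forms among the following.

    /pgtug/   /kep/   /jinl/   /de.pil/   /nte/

/pgtug/ — violates constraint 2: syllable 1 onset /pgt/ has 3 consonants (> 2) → not permitted
/kep/ — violates constraint 4: syllable 1 coda contains /p/, which is not a licensed coda consonant → not permitted
/jinl/ — violates constraint 1: word begins with /j/ → not permitted
/de.pil/ — σ1 onset /d/, coda /∅/ ok; σ2 onset /p/, coda /l/ ok → permitted
/nte/ — σ1 onset /nt/ (2C), coda /∅/ ok → permitted
Permitted: /de.pil/, /nte/ → 2.

2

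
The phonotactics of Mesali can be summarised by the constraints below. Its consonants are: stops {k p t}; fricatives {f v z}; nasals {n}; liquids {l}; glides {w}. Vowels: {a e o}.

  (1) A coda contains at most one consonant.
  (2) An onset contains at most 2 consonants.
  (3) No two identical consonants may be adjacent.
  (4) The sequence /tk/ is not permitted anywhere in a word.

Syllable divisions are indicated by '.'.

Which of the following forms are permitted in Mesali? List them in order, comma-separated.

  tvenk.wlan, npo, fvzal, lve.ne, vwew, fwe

tvenk.wlan — violates constraint 1: syllable 1 coda /nk/ has 2 consonants (> 1) → not permitted
npo — σ1 onset /np/ (2C), coda /∅/ ok → permitted
fvzal — violates constraint 2: syllable 1 onset /fvz/ has 3 consonants (> 2) → not permitted
lve.ne — σ1 onset /lv/ (2C), coda /∅/ ok; σ2 onset /n/, coda /∅/ ok → permitted
vwew — σ1 onset /vw/ (2C), coda /w/ ok → permitted
fwe — σ1 onset /fw/ (2C), coda /∅/ ok → permitted

npo, lve.ne, vwew, fwe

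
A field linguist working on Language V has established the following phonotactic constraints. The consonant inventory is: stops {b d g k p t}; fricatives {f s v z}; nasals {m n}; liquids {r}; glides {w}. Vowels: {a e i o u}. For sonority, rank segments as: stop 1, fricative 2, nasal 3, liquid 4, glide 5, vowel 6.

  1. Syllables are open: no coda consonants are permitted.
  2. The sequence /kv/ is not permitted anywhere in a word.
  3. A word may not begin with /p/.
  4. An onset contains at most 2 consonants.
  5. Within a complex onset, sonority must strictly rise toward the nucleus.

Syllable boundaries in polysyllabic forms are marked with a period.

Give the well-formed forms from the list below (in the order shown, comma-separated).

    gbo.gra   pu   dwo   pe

gbo.gra — violates constraint 5: syllable 1 onset /gb/: /g/ (stop, 1) → /b/ (stop, 1) does not rise → ill-formed
pu — violates constraint 3: word begins with /p/ → ill-formed
dwo — σ1 onset /dw/ (1→5 rises), coda /∅/ ok → well-formed
pe — violates constraint 3: word begins with /p/ → ill-formed

dwo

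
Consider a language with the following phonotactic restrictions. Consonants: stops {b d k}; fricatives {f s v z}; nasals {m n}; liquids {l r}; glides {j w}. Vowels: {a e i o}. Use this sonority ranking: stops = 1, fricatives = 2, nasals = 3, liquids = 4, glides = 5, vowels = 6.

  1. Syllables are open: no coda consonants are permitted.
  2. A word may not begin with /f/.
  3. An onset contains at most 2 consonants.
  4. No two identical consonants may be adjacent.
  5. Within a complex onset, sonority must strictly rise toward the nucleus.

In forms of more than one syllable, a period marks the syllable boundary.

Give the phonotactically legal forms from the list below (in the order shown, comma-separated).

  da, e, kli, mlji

da — σ1 onset /d/, coda /∅/ ok → phonotactically legal
e — σ1 onset /∅/, coda /∅/ ok → phonotactically legal
kli — σ1 onset /kl/ (1→4 rises), coda /∅/ ok → phonotactically legal
mlji — violates constraint 3: syllable 1 onset /mlj/ has 3 consonants (> 2) → phonotactically illegal

da, e, kli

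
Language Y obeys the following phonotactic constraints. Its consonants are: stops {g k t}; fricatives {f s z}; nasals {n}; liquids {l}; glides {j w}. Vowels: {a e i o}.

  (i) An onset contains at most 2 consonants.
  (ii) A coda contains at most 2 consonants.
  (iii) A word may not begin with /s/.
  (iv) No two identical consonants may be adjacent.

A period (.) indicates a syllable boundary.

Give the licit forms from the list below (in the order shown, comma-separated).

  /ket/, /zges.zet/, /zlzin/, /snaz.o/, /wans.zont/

/ket/ — σ1 onset /k/, coda /t/ ok → licit
/zges.zet/ — σ1 onset /zg/ (2C), coda /s/ ok; σ2 onset /z/, coda /t/ ok → licit
/zlzin/ — violates constraint (i): syllable 1 onset /zlz/ has 3 consonants (> 2) → illicit
/snaz.o/ — violates constraint (iii): word begins with /s/ → illicit
/wans.zont/ — σ1 onset /w/, coda /ns/ (2C) ok; σ2 onset /z/, coda /nt/ (2C) ok → licit

/ket/, /zges.zet/, /wans.zont/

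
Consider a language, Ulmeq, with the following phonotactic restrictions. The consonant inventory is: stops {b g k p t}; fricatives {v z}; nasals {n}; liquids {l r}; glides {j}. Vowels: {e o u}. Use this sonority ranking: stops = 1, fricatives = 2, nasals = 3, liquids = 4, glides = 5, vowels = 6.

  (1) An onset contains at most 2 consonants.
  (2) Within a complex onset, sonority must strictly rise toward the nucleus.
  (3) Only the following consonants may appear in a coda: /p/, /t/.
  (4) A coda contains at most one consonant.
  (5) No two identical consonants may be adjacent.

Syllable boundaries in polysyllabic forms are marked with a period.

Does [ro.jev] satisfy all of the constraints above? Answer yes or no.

no

[ro.jev] — violates constraint 3: syllable 2 coda contains /v/, which is not a licensed coda consonant → ill-formed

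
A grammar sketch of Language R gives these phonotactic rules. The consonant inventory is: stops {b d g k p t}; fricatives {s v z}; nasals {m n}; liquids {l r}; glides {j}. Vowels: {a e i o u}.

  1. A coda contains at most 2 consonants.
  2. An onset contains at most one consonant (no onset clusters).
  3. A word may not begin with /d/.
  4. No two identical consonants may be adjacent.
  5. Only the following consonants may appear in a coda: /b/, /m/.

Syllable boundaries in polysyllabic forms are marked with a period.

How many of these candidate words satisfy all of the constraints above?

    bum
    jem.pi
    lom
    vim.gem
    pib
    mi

bum — σ1 onset /b/, coda /m/ ok → phonotactically legal
jem.pi — σ1 onset /j/, coda /m/ ok; σ2 onset /p/, coda /∅/ ok → phonotactically legal
lom — σ1 onset /l/, coda /m/ ok → phonotactically legal
vim.gem — σ1 onset /v/, coda /m/ ok; σ2 onset /g/, coda /m/ ok → phonotactically legal
pib — σ1 onset /p/, coda /b/ ok → phonotactically legal
mi — σ1 onset /m/, coda /∅/ ok → phonotactically legal
Phonotactically legal: bum, jem.pi, lom, vim.gem, pib, mi → 6.

6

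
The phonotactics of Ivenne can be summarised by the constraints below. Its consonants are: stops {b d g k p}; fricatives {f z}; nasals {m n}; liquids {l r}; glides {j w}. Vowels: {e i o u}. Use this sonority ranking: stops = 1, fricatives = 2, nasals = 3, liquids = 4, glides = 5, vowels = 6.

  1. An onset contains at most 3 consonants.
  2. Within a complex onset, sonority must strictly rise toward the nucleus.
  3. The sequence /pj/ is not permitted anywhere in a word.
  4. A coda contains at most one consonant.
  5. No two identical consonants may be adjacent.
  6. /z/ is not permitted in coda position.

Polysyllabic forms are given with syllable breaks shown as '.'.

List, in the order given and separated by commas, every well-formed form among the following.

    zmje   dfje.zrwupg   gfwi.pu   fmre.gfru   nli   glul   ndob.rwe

zmje — σ1 onset /zmj/ (2→3→5 rises), coda /∅/ ok → well-formed
dfje.zrwupg — violates constraint 4: syllable 2 coda /pg/ has 2 consonants (> 1) → ill-formed
gfwi.pu — σ1 onset /gfw/ (1→2→5 rises), coda /∅/ ok; σ2 onset /p/, coda /∅/ ok → well-formed
fmre.gfru — σ1 onset /fmr/ (2→3→4 rises), coda /∅/ ok; σ2 onset /gfr/ (1→2→4 rises), coda /∅/ ok → well-formed
nli — σ1 onset /nl/ (3→4 rises), coda /∅/ ok → well-formed
glul — σ1 onset /gl/ (1→4 rises), coda /l/ ok → well-formed
ndob.rwe — violates constraint 2: syllable 1 onset /nd/: /n/ (nasal, 3) → /d/ (stop, 1) does not rise → ill-formed

zmje, gfwi.pu, fmre.gfru, nli, glul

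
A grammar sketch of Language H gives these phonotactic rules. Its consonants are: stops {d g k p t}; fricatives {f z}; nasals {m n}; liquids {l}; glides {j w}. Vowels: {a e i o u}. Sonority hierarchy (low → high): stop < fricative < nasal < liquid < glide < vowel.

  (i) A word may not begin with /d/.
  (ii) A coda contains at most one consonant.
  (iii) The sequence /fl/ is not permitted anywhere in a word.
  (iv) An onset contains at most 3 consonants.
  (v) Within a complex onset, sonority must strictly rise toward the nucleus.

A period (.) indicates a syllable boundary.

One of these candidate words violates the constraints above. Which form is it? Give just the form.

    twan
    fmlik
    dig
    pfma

twan — σ1 onset /tw/ (1→5 rises), coda /n/ ok → licit
fmlik — σ1 onset /fml/ (2→3→4 rises), coda /k/ ok → licit
dig — violates constraint (i): word begins with /d/ → illicit
pfma — σ1 onset /pfm/ (1→2→3 rises), coda /∅/ ok → licit

dig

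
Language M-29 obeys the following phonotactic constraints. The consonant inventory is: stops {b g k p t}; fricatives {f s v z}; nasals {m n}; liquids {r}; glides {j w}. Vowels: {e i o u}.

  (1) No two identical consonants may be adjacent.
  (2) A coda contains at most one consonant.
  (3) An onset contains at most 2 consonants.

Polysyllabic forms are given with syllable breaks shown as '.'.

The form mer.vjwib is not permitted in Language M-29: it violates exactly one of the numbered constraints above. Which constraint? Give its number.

3

mer.vjwib: syllable 2 onset /vjw/ has 3 consonants (> 2).
This is a violation of constraint 3: "An onset contains at most 2 consonants."
The remaining constraints (1, 2) are satisfied.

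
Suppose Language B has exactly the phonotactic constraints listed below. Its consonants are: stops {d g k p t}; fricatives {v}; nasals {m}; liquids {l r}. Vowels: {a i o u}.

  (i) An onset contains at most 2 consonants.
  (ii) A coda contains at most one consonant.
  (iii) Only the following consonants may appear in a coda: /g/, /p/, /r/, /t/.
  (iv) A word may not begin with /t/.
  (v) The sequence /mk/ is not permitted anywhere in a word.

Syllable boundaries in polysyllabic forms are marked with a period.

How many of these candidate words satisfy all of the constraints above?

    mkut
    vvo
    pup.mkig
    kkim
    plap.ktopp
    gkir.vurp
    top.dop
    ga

2

mkut — violates constraint (v): contains banned sequence /mk/ → phonotactically illegal
vvo — σ1 onset /vv/ (2C), coda /∅/ ok → phonotactically legal
pup.mkig — violates constraint (v): contains banned sequence /mk/ → phonotactically illegal
kkim — violates constraint (iii): syllable 1 coda contains /m/, which is not a licensed coda consonant → phonotactically illegal
plap.ktopp — violates constraint (ii): syllable 2 coda /pp/ has 2 consonants (> 1) → phonotactically illegal
gkir.vurp — violates constraint (ii): syllable 2 coda /rp/ has 2 consonants (> 1) → phonotactically illegal
top.dop — violates constraint (iv): word begins with /t/ → phonotactically illegal
ga — σ1 onset /g/, coda /∅/ ok → phonotactically legal
Phonotactically legal: vvo, ga → 2.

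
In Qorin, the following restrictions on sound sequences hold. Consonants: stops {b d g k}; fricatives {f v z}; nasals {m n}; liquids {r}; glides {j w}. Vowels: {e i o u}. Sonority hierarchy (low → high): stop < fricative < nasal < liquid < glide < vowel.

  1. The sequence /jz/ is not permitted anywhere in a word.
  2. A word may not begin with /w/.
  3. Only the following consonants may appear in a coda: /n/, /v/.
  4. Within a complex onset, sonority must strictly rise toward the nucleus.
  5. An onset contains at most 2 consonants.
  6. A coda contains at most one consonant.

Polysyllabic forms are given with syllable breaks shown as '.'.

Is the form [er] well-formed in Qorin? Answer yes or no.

[er] — violates constraint 3: syllable 1 coda contains /r/, which is not a licensed coda consonant → ill-formed

no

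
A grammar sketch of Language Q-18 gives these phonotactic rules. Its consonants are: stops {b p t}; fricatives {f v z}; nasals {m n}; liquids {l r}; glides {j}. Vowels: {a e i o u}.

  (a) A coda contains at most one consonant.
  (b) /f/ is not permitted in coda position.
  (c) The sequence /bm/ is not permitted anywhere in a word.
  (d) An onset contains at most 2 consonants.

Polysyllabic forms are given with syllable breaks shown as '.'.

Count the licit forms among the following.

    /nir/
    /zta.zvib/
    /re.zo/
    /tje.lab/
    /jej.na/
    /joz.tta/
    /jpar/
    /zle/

8

/nir/ — σ1 onset /n/, coda /r/ ok → licit
/zta.zvib/ — σ1 onset /zt/ (2C), coda /∅/ ok; σ2 onset /zv/ (2C), coda /b/ ok → licit
/re.zo/ — σ1 onset /r/, coda /∅/ ok; σ2 onset /z/, coda /∅/ ok → licit
/tje.lab/ — σ1 onset /tj/ (2C), coda /∅/ ok; σ2 onset /l/, coda /b/ ok → licit
/jej.na/ — σ1 onset /j/, coda /j/ ok; σ2 onset /n/, coda /∅/ ok → licit
/joz.tta/ — σ1 onset /j/, coda /z/ ok; σ2 onset /tt/ (2C), coda /∅/ ok → licit
/jpar/ — σ1 onset /jp/ (2C), coda /r/ ok → licit
/zle/ — σ1 onset /zl/ (2C), coda /∅/ ok → licit
Licit: /nir/, /zta.zvib/, /re.zo/, /tje.lab/, /jej.na/, /joz.tta/, /jpar/, /zle/ → 8.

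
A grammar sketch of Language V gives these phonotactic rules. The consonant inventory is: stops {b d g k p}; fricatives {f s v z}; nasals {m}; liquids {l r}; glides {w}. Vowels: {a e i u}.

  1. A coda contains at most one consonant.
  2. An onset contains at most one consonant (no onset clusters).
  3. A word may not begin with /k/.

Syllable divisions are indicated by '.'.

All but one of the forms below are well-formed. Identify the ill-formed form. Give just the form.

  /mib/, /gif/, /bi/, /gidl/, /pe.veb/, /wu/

/mib/ — σ1 onset /m/, coda /b/ ok → well-formed
/gif/ — σ1 onset /g/, coda /f/ ok → well-formed
/bi/ — σ1 onset /b/, coda /∅/ ok → well-formed
/gidl/ — violates constraint 1: syllable 1 coda /dl/ has 2 consonants (> 1) → ill-formed
/pe.veb/ — σ1 onset /p/, coda /∅/ ok; σ2 onset /v/, coda /b/ ok → well-formed
/wu/ — σ1 onset /w/, coda /∅/ ok → well-formed

/gidl/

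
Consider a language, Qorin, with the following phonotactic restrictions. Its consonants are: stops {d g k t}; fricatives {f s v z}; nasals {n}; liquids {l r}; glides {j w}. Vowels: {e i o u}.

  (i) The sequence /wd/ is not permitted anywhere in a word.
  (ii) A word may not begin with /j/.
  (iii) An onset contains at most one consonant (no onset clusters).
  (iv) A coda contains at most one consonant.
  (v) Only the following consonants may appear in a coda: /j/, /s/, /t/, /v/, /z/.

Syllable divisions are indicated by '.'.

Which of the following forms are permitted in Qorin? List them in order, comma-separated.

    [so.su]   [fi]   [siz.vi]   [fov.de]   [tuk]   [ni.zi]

[so.su], [fi], [siz.vi], [fov.de], [ni.zi]

[so.su] — σ1 onset /s/, coda /∅/ ok; σ2 onset /s/, coda /∅/ ok → permitted
[fi] — σ1 onset /f/, coda /∅/ ok → permitted
[siz.vi] — σ1 onset /s/, coda /z/ ok; σ2 onset /v/, coda /∅/ ok → permitted
[fov.de] — σ1 onset /f/, coda /v/ ok; σ2 onset /d/, coda /∅/ ok → permitted
[tuk] — violates constraint (v): syllable 1 coda contains /k/, which is not a licensed coda consonant → not permitted
[ni.zi] — σ1 onset /n/, coda /∅/ ok; σ2 onset /z/, coda /∅/ ok → permitted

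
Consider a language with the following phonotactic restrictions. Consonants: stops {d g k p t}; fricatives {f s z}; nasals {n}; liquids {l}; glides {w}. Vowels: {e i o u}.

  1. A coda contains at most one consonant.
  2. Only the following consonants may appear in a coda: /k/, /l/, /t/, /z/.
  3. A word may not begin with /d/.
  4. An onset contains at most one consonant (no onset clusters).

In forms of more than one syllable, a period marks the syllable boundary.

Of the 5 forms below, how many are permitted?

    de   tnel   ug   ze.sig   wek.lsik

de — violates constraint 3: word begins with /d/ → not permitted
tnel — violates constraint 4: syllable 1 onset /tn/ has 2 consonants (> 1) → not permitted
ug — violates constraint 2: syllable 1 coda contains /g/, which is not a licensed coda consonant → not permitted
ze.sig — violates constraint 2: syllable 2 coda contains /g/, which is not a licensed coda consonant → not permitted
wek.lsik — violates constraint 4: syllable 2 onset /ls/ has 2 consonants (> 1) → not permitted
No form is permitted → 0.

0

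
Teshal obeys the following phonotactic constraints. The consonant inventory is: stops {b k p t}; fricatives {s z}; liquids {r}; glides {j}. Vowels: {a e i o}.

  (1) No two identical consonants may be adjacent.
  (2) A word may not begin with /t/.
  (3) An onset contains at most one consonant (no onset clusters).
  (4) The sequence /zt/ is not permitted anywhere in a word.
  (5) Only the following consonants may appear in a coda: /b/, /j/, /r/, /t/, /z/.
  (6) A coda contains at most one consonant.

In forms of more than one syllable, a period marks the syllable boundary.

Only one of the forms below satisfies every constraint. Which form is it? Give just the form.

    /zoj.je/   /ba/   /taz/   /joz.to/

/ba/

/zoj.je/ — violates constraint 1: adjacent identical consonants /jj/ → ill-formed
/ba/ — σ1 onset /b/, coda /∅/ ok → well-formed
/taz/ — violates constraint 2: word begins with /t/ → ill-formed
/joz.to/ — violates constraint 4: contains banned sequence /zt/ → ill-formed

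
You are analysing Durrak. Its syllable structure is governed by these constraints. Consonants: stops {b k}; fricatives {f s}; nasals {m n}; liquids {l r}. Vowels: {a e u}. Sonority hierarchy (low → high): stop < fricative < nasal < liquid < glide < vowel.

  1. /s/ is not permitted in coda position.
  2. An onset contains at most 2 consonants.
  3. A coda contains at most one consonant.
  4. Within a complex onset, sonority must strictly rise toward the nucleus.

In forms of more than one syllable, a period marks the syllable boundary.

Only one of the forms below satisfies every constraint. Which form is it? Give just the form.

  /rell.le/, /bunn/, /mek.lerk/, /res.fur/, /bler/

/bler/

/rell.le/ — violates constraint 3: syllable 1 coda /ll/ has 2 consonants (> 1) → phonotactically illegal
/bunn/ — violates constraint 3: syllable 1 coda /nn/ has 2 consonants (> 1) → phonotactically illegal
/mek.lerk/ — violates constraint 3: syllable 2 coda /rk/ has 2 consonants (> 1) → phonotactically illegal
/res.fur/ — violates constraint 1: syllable 1 coda contains /s/ → phonotactically illegal
/bler/ — σ1 onset /bl/ (1→4 rises), coda /r/ ok → phonotactically legal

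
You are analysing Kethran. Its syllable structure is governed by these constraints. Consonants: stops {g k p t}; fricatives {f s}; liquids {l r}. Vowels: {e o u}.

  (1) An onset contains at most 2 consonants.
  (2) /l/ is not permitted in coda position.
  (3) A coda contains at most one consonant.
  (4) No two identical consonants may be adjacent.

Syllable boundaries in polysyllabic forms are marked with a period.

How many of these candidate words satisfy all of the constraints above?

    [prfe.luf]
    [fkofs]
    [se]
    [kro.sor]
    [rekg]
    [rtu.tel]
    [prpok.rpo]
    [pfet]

[prfe.luf] — violates constraint 1: syllable 1 onset /prf/ has 3 consonants (> 2) → not permitted
[fkofs] — violates constraint 3: syllable 1 coda /fs/ has 2 consonants (> 1) → not permitted
[se] — σ1 onset /s/, coda /∅/ ok → permitted
[kro.sor] — σ1 onset /kr/ (2C), coda /∅/ ok; σ2 onset /s/, coda /r/ ok → permitted
[rekg] — violates constraint 3: syllable 1 coda /kg/ has 2 consonants (> 1) → not permitted
[rtu.tel] — violates constraint 2: syllable 2 coda contains /l/ → not permitted
[prpok.rpo] — violates constraint 1: syllable 1 onset /prp/ has 3 consonants (> 2) → not permitted
[pfet] — σ1 onset /pf/ (2C), coda /t/ ok → permitted
Permitted: [se], [kro.sor], [pfet] → 3.

3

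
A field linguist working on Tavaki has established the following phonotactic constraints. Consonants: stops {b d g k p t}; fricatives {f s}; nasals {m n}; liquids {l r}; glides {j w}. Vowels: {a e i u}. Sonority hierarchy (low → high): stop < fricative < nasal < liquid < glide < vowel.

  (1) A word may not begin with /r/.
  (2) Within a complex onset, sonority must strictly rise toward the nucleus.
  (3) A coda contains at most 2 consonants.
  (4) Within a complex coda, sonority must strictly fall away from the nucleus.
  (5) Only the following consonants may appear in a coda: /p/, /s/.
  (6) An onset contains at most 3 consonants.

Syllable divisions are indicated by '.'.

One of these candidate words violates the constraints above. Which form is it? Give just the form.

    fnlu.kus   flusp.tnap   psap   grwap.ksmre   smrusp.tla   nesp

grwap.ksmre

fnlu.kus — σ1 onset /fnl/ (2→3→4 rises), coda /∅/ ok; σ2 onset /k/, coda /s/ ok → licit
flusp.tnap — σ1 onset /fl/ (2→4 rises), coda /sp/ (2→1 falls) ok; σ2 onset /tn/ (1→3 rises), coda /p/ ok → licit
psap — σ1 onset /ps/ (1→2 rises), coda /p/ ok → licit
grwap.ksmre — violates constraint 6: syllable 2 onset /ksmr/ has 4 consonants (> 3) → illicit
smrusp.tla — σ1 onset /smr/ (2→3→4 rises), coda /sp/ (2→1 falls) ok; σ2 onset /tl/ (1→4 rises), coda /∅/ ok → licit
nesp — σ1 onset /n/, coda /sp/ (2→1 falls) ok → licit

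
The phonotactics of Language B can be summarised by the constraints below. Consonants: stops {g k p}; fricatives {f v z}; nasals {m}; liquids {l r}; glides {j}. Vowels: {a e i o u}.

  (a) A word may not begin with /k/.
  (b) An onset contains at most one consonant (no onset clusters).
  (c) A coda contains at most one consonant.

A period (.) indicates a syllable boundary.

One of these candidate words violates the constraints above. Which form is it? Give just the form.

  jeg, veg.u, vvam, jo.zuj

vvam

jeg — σ1 onset /j/, coda /g/ ok → well-formed
veg.u — σ1 onset /v/, coda /g/ ok; σ2 onset /∅/, coda /∅/ ok → well-formed
vvam — violates constraint (b): syllable 1 onset /vv/ has 2 consonants (> 1) → ill-formed
jo.zuj — σ1 onset /j/, coda /∅/ ok; σ2 onset /z/, coda /j/ ok → well-formed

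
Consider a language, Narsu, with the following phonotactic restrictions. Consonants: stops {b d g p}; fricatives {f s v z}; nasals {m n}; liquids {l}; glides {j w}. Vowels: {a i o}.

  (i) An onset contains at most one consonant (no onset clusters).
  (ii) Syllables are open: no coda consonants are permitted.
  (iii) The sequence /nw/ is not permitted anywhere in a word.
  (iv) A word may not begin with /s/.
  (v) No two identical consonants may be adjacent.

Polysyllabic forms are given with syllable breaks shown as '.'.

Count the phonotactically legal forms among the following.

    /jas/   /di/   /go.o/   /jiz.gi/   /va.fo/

3

/jas/ — violates constraint (ii): syllable 1 coda /s/ has 1 consonant (> 0) → phonotactically illegal
/di/ — σ1 onset /d/, coda /∅/ ok → phonotactically legal
/go.o/ — σ1 onset /g/, coda /∅/ ok; σ2 onset /∅/, coda /∅/ ok → phonotactically legal
/jiz.gi/ — violates constraint (ii): syllable 1 coda /z/ has 1 consonant (> 0) → phonotactically illegal
/va.fo/ — σ1 onset /v/, coda /∅/ ok; σ2 onset /f/, coda /∅/ ok → phonotactically legal
Phonotactically legal: /di/, /go.o/, /va.fo/ → 3.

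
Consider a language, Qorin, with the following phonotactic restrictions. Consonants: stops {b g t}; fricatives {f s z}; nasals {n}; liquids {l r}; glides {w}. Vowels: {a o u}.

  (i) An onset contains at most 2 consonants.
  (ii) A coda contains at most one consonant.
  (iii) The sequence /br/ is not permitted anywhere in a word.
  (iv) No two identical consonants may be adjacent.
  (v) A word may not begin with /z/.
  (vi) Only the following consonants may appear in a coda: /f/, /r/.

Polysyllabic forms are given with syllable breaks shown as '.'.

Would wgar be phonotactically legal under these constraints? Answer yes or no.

wgar — σ1 onset /wg/ (2C), coda /r/ ok → phonotactically legal

yes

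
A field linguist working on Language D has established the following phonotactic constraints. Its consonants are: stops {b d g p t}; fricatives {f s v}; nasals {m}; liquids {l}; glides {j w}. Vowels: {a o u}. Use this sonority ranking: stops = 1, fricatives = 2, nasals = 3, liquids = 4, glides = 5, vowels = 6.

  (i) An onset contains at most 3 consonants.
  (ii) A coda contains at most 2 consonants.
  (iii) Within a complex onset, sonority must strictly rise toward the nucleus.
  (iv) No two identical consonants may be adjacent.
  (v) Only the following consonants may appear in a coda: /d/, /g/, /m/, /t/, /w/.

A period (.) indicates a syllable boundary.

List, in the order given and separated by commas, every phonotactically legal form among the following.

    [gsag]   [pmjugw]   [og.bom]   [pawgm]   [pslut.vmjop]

[gsag] — σ1 onset /gs/ (1→2 rises), coda /g/ ok → phonotactically legal
[pmjugw] — σ1 onset /pmj/ (1→3→5 rises), coda /gw/ (2C) ok → phonotactically legal
[og.bom] — σ1 onset /∅/, coda /g/ ok; σ2 onset /b/, coda /m/ ok → phonotactically legal
[pawgm] — violates constraint (ii): syllable 1 coda /wgm/ has 3 consonants (> 2) → phonotactically illegal
[pslut.vmjop] — violates constraint (v): syllable 2 coda contains /p/, which is not a licensed coda consonant → phonotactically illegal

[gsag], [pmjugw], [og.bom]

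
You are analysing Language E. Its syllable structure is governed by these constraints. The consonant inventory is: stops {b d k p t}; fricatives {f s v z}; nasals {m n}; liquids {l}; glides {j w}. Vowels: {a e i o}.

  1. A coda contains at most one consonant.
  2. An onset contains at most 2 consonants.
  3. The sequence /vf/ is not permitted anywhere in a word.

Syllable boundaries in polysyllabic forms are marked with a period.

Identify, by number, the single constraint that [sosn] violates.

1

[sosn]: syllable 1 coda /sn/ has 2 consonants (> 1).
This is a violation of constraint 1: "A coda contains at most one consonant."
The remaining constraints (2, 3) are satisfied.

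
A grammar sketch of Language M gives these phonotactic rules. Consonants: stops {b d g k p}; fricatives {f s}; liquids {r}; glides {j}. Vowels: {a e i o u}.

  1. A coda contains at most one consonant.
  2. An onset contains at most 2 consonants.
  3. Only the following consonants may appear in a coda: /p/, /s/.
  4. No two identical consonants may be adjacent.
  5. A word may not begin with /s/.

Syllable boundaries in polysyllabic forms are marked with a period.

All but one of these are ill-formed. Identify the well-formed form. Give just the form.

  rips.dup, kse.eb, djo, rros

rips.dup — violates constraint 1: syllable 1 coda /ps/ has 2 consonants (> 1) → ill-formed
kse.eb — violates constraint 3: syllable 2 coda contains /b/, which is not a licensed coda consonant → ill-formed
djo — σ1 onset /dj/ (2C), coda /∅/ ok → well-formed
rros — violates constraint 4: adjacent identical consonants /rr/ → ill-formed

djo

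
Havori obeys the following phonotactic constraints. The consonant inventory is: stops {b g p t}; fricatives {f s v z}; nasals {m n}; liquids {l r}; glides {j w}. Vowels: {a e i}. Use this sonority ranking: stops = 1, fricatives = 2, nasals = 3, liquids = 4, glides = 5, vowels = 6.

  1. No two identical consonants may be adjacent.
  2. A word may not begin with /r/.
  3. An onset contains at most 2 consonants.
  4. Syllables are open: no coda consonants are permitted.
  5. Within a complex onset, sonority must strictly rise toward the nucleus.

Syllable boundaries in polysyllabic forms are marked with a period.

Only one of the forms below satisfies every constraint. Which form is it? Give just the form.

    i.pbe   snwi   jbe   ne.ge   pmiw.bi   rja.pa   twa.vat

ne.ge

i.pbe — violates constraint 5: syllable 2 onset /pb/: /p/ (stop, 1) → /b/ (stop, 1) does not rise → ill-formed
snwi — violates constraint 3: syllable 1 onset /snw/ has 3 consonants (> 2) → ill-formed
jbe — violates constraint 5: syllable 1 onset /jb/: /j/ (glide, 5) → /b/ (stop, 1) does not rise → ill-formed
ne.ge — σ1 onset /n/, coda /∅/ ok; σ2 onset /g/, coda /∅/ ok → well-formed
pmiw.bi — violates constraint 4: syllable 1 coda /w/ has 1 consonant (> 0) → ill-formed
rja.pa — violates constraint 2: word begins with /r/ → ill-formed
twa.vat — violates constraint 4: syllable 2 coda /t/ has 1 consonant (> 0) → ill-formed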